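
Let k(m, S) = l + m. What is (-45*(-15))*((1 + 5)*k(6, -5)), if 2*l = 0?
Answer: 24300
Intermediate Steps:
l = 0 (l = (1/2)*0 = 0)
k(m, S) = m (k(m, S) = 0 + m = m)
(-45*(-15))*((1 + 5)*k(6, -5)) = (-45*(-15))*((1 + 5)*6) = 675*(6*6) = 675*36 = 24300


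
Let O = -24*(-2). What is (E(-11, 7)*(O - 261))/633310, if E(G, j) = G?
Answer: 2343/633310 ≈ 0.0036996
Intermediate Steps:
O = 48
(E(-11, 7)*(O - 261))/633310 = -11*(48 - 261)/633310 = -11*(-213)*(1/633310) = 2343*(1/633310) = 2343/633310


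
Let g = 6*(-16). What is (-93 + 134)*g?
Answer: -3936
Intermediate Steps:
g = -96
(-93 + 134)*g = (-93 + 134)*(-96) = 41*(-96) = -3936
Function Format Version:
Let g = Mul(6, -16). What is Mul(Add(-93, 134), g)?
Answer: -3936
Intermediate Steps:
g = -96
Mul(Add(-93, 134), g) = Mul(Add(-93, 134), -96) = Mul(41, -96) = -3936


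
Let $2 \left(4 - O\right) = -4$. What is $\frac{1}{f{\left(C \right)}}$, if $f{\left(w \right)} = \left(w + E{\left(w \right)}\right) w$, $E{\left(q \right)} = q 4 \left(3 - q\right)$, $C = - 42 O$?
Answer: $\frac{1}{64837584} \approx 1.5423 \cdot 10^{-8}$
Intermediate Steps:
$O = 6$ ($O = 4 - -2 = 4 + 2 = 6$)
$C = -252$ ($C = \left(-42\right) 6 = -252$)
$E{\left(q \right)} = 4 q \left(3 - q\right)$
$f{\left(w \right)} = w \left(w + 4 w \left(3 - w\right)\right)$ ($f{\left(w \right)} = \left(w + 4 w \left(3 - w\right)\right) w = w \left(w + 4 w \left(3 - w\right)\right)$)
$\frac{1}{f{\left(C \right)}} = \frac{1}{\left(-252\right)^{2} \left(13 - -1008\right)} = \frac{1}{63504 \left(13 + 1008\right)} = \frac{1}{63504 \cdot 1021} = \frac{1}{64837584}$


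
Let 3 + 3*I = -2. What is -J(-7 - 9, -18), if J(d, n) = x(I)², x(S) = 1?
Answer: -1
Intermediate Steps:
I = -5/3 (I = -1 + (⅓)*(-2) = -1 - ⅔ = -5/3 ≈ -1.6667)
J(d, n) = 1 (J(d, n) = 1² = 1)
-J(-7 - 9, -18) = -1*1 = -1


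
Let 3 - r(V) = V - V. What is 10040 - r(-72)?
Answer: 10037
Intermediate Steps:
r(V) = 3 (r(V) = 3 - (V - V) = 3 - 1*0 = 3 + 0 = 3)
10040 - r(-72) = 10040 - 1*3 = 10040 - 3 = 10037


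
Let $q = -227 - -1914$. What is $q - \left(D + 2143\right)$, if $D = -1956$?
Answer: $1500$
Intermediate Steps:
$q = 1687$ ($q = -227 + 1914 = 1687$)
$q - \left(D + 2143\right) = 1687 - \left(-1956 + 2143\right) = 1687 - 187 = 1500$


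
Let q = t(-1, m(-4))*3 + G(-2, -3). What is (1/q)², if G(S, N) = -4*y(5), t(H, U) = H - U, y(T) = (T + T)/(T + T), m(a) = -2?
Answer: 1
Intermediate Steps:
y(T) = 1 (y(T) = (2*T)/((2*T)) = (2*T)*(1/(2*T)) = 1)
G(S, N) = -4 (G(S, N) = -4*1 = -4)
q = -1 (q = (-1 - 1*(-2))*3 - 4 = (-1 + 2)*3 - 4 = 1*3 - 4 = 3 - 4 = -1)
(1/q)² = (1/(-1))² = (-1)² = 1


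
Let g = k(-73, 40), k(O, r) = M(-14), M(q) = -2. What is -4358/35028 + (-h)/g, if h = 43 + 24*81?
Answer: 8698990/8757 ≈ 993.38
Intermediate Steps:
k(O, r) = -2
g = -2
h = 1987 (h = 43 + 1944 = 1987)
-4358/35028 + (-h)/g = -4358/35028 - 1*1987/(-2) = -4358*1/35028 - 1987*(-½) = -2179/17514 + 1987/2 = 8698990/8757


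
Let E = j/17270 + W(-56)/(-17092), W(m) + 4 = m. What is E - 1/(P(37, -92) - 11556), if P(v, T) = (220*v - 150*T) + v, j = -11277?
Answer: -499527012101/769014672910 ≈ -0.64957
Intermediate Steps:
W(m) = -4 + m
P(v, T) = -150*T + 221*v (P(v, T) = (-150*T + 220*v) + v = -150*T + 221*v)
E = -47927571/73794710 (E = -11277/17270 + (-4 - 56)/(-17092) = -11277*1/17270 - 60*(-1/17092) = -11277/17270 + 15/4273 = -47927571/73794710 ≈ -0.64947)
E - 1/(P(37, -92) - 11556) = -47927571/73794710 - 1/((-150*(-92) + 221*37) - 11556) = -47927571/73794710 - 1/((13800 + 8177) - 11556) = -47927571/73794710 - 1/(21977 - 11556) = -47927571/73794710 - 1/10421 = -499527012101/769014672910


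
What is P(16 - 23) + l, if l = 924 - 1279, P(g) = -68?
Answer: -423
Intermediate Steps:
l = -355
P(16 - 23) + l = -68 - 355 = -423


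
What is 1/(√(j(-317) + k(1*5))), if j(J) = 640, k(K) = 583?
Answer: √1223/1223 ≈ 0.028595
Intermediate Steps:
1/(√(j(-317) + k(1*5))) = 1/(√(640 + 583)) = 1/(√1223) = √1223/1223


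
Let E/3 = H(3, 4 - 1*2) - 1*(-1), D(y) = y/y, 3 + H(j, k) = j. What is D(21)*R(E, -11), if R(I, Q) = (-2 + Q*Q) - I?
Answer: 116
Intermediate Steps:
H(j, k) = -3 + j
D(y) = 1
E = 3 (E = 3*((-3 + 3) - 1*(-1)) = 3*(0 + 1) = 3*1 = 3)
R(I, Q) = -2 + Q**2 - I (R(I, Q) = (-2 + Q**2) - I = -2 + Q**2 - I)
D(21)*R(E, -11) = 1*(-2 + (-11)**2 - 1*3) = 1*(-2 + 121 - 3) = 1*116 = 116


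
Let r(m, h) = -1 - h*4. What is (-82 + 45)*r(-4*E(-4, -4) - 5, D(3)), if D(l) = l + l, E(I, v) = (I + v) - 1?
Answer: 925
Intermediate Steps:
E(I, v) = -1 + I + v
D(l) = 2*l
r(m, h) = -1 - 4*h
(-82 + 45)*r(-4*E(-4, -4) - 5, D(3)) = (-82 + 45)*(-1 - 8*3) = -37*(-1 - 4*6) = -37*(-1 - 24) = -37*(-25) = 925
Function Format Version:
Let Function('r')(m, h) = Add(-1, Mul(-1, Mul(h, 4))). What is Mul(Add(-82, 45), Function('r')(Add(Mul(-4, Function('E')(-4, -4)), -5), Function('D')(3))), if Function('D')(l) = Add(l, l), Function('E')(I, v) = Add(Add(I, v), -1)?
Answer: 925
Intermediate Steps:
Function('E')(I, v) = Add(-1, I, v)
Function('D')(l) = Mul(2, l)
Function('r')(m, h) = Add(-1, Mul(-4, h)) (Function('r')(m, h) = Add(-1, Mul(-1, Mul(4, h))) = Add(-1, Mul(-4, h)))
Mul(Add(-82, 45), Function('r')(Add(Mul(-4, Function('E')(-4, -4)), -5), Function('D')(3))) = Mul(Add(-82, 45), Add(-1, Mul(-4, Mul(2, 3)))) = Mul(-37, Add(-1, Mul(-4, 6))) = Mul(-37, Add(-1, -24)) = Mul(-37, -25) = 925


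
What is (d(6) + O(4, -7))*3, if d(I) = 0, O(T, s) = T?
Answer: 12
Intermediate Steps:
(d(6) + O(4, -7))*3 = (0 + 4)*3 = 4*3 = 12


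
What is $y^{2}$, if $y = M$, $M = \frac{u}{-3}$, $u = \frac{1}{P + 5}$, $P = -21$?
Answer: $\frac{1}{2304} \approx 0.00043403$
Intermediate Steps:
$u = - \frac{1}{16}$ ($u = \frac{1}{-21 + 5} = \frac{1}{-16} = - \frac{1}{16} \approx -0.0625$)
$M = \frac{1}{48}$ ($M = - \frac{1}{16 \left(-3\right)} = \left(- \frac{1}{16}\right) \left(- \frac{1}{3}\right) = \frac{1}{48} \approx 0.020833$)
$y = \frac{1}{48} \approx 0.020833$
$y^{2} = \left(\frac{1}{48}\right)^{2} = \frac{1}{2304}$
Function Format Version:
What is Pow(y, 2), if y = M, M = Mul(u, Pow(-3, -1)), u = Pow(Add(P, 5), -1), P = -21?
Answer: Rational(1, 2304) ≈ 0.00043403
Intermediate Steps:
u = Rational(-1, 16) (u = Pow(Add(-21, 5), -1) = Pow(-16, -1) = Rational(-1, 16) ≈ -0.062500)
M = Rational(1, 48) (M = Mul(Rational(-1, 16), Pow(-3, -1)) = Mul(Rational(-1, 16), Rational(-1, 3)) = Rational(1, 48) ≈ 0.020833)
y = Rational(1, 48) ≈ 0.020833
Pow(y, 2) = Pow(Rational(1, 48), 2) = Rational(1, 2304)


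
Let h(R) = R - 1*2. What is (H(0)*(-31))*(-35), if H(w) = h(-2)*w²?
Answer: 0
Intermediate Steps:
h(R) = -2 + R (h(R) = R - 2 = -2 + R)
H(w) = -4*w² (H(w) = (-2 - 2)*w² = -4*w²)
(H(0)*(-31))*(-35) = (-4*0²*(-31))*(-35) = (-4*0*(-31))*(-35) = (0*(-31))*(-35) = 0*(-35) = 0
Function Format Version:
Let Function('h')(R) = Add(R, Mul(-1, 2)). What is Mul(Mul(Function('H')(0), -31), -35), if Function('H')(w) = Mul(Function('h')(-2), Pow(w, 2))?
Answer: 0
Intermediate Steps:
Function('h')(R) = Add(-2, R) (Function('h')(R) = Add(R, -2) = Add(-2, R))
Function('H')(w) = Mul(-4, Pow(w, 2)) (Function('H')(w) = Mul(Add(-2, -2), Pow(w, 2)) = Mul(-4, Pow(w, 2)))
Mul(Mul(Function('H')(0), -31), -35) = Mul(Mul(Mul(-4, Pow(0, 2)), -31), -35) = Mul(Mul(Mul(-4, 0), -31), -35) = Mul(Mul(0, -31), -35) = Mul(0, -35) = 0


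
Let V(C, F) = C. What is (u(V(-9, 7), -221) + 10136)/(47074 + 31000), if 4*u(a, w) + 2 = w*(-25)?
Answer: 46067/312296 ≈ 0.14751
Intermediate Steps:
u(a, w) = -1/2 - 25*w/4 (u(a, w) = -1/2 + (w*(-25))/4 = -1/2 + (-25*w)/4 = -1/2 - 25*w/4)
(u(V(-9, 7), -221) + 10136)/(47074 + 31000) = ((-1/2 - 25/4*(-221)) + 10136)/(47074 + 31000) = ((-1/2 + 5525/4) + 10136)/78074 = (5523/4 + 10136)*(1/78074) = (46067/4)*(1/78074) = 46067/312296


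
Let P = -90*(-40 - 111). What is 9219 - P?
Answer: -4371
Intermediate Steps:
P = 13590 (P = -90*(-151) = 13590)
9219 - P = 9219 - 1*13590 = 9219 - 13590 = -4371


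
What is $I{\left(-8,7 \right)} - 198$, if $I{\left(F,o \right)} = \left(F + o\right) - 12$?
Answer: $-211$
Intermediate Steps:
$I{\left(F,o \right)} = -12 + F + o$
$I{\left(-8,7 \right)} - 198 = \left(-12 - 8 + 7\right) - 198 = -13 - 198 = -211$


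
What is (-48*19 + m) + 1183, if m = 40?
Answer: 311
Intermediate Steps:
(-48*19 + m) + 1183 = (-48*19 + 40) + 1183 = (-912 + 40) + 1183 = -872 + 1183 = 311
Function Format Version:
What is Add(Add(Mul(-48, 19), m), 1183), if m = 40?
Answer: 311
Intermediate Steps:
Add(Add(Mul(-48, 19), m), 1183) = Add(Add(Mul(-48, 19), 40), 1183) = Add(Add(-912, 40), 1183) = Add(-872, 1183) = 311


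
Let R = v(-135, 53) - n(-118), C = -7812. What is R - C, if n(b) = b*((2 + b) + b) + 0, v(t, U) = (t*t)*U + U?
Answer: 946178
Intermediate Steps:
v(t, U) = U + U*t² (v(t, U) = t²*U + U = U*t² + U = U + U*t²)
n(b) = b*(2 + 2*b) (n(b) = b*(2 + 2*b) + 0 = b*(2 + 2*b))
R = 938366 (R = 53*(1 + (-135)²) - 2*(-118)*(1 - 118) = 53*(1 + 18225) - 2*(-118)*(-117) = 53*18226 - 1*27612 = 965978 - 27612 = 938366)
R - C = 938366 - 1*(-7812) = 938366 + 7812 = 946178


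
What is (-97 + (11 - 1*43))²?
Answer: 16641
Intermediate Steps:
(-97 + (11 - 1*43))² = (-97 + (11 - 43))² = (-97 - 32)² = (-129)² = 16641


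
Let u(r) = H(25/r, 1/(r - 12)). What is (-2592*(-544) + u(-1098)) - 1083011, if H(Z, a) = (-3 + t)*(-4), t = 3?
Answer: 327037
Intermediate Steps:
H(Z, a) = 0 (H(Z, a) = (-3 + 3)*(-4) = 0*(-4) = 0)
u(r) = 0
(-2592*(-544) + u(-1098)) - 1083011 = (-2592*(-544) + 0) - 1083011 = (1410048 + 0) - 1083011 = 1410048 - 1083011 = 327037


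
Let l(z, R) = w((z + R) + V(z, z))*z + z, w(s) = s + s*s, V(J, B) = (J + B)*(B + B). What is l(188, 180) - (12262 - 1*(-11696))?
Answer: 3777202592870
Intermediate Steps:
V(J, B) = 2*B*(B + J) (V(J, B) = (B + J)*(2*B) = 2*B*(B + J))
w(s) = s + s²
l(z, R) = z + z*(R + z + 4*z²)*(1 + R + z + 4*z²) (l(z, R) = (((z + R) + 2*z*(z + z))*(1 + ((z + R) + 2*z*(z + z))))*z + z = (((R + z) + 2*z*(2*z))*(1 + ((R + z) + 2*z*(2*z))))*z + z = (((R + z) + 4*z²)*(1 + ((R + z) + 4*z²)))*z + z = ((R + z + 4*z²)*(1 + (R + z + 4*z²)))*z + z = ((R + z + 4*z²)*(1 + R + z + 4*z²))*z + z = z*(R + z + 4*z²)*(1 + R + z + 4*z²) + z = z + z*(R + z + 4*z²)*(1 + R + z + 4*z²))
l(188, 180) - (12262 - 1*(-11696)) = 188*(1 + (180 + 188 + 4*188²)*(1 + 180 + 188 + 4*188²)) - (12262 - 1*(-11696)) = 188*(1 + (180 + 188 + 4*35344)*(1 + 180 + 188 + 4*35344)) - (12262 + 11696) = 188*(1 + (180 + 188 + 141376)*(1 + 180 + 188 + 141376)) - 1*23958 = 188*(1 + 141744*141745) - 23958 = 188*(1 + 20091503280) - 23958 = 188*20091503281 - 23958 = 3777202616828 - 23958 = 3777202592870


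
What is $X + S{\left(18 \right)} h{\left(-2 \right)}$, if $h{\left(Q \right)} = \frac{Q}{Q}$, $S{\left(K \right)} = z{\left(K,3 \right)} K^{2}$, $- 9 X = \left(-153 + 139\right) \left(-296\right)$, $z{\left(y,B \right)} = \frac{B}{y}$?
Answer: $- \frac{3658}{9} \approx -406.44$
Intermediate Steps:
$X = - \frac{4144}{9}$ ($X = - \frac{\left(-153 + 139\right) \left(-296\right)}{9} = - \frac{\left(-14\right) \left(-296\right)}{9} = \left(- \frac{1}{9}\right) 4144 = - \frac{4144}{9} \approx -460.44$)
$S{\left(K \right)} = 3 K$ ($S{\left(K \right)} = \frac{3}{K} K^{2} = 3 K$)
$h{\left(Q \right)} = 1$
$X + S{\left(18 \right)} h{\left(-2 \right)} = - \frac{4144}{9} + 3 \cdot 18 \cdot 1 = - \frac{4144}{9} + 54 \cdot 1 = - \frac{4144}{9} + 54 = - \frac{3658}{9}$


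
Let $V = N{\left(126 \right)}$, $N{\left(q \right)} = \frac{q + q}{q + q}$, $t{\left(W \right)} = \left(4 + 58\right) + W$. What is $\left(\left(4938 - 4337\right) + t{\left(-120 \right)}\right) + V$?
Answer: $544$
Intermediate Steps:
$t{\left(W \right)} = 62 + W$
$N{\left(q \right)} = 1$ ($N{\left(q \right)} = \frac{2 q}{2 q} = 2 q \frac{1}{2 q} = 1$)
$V = 1$
$\left(\left(4938 - 4337\right) + t{\left(-120 \right)}\right) + V = \left(\left(4938 - 4337\right) + \left(62 - 120\right)\right) + 1 = \left(\left(4938 - 4337\right) - 58\right) + 1 = \left(601 - 58\right) + 1 = 543 + 1 = 544$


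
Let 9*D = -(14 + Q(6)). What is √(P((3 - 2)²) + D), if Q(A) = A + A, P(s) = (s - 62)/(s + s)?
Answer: I*√1202/6 ≈ 5.7783*I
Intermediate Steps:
P(s) = (-62 + s)/(2*s) (P(s) = (-62 + s)/((2*s)) = (-62 + s)*(1/(2*s)) = (-62 + s)/(2*s))
Q(A) = 2*A
D = -26/9 (D = (-(14 + 2*6))/9 = (-(14 + 12))/9 = (-1*26)/9 = (⅑)*(-26) = -26/9 ≈ -2.8889)
√(P((3 - 2)²) + D) = √((-62 + (3 - 2)²)/(2*((3 - 2)²)) - 26/9) = √((-62 + 1²)/(2*(1²)) - 26/9) = √((½)*(-62 + 1)/1 - 26/9) = √((½)*1*(-61) - 26/9) = √(-61/2 - 26/9) = √(-601/18) = I*√1202/6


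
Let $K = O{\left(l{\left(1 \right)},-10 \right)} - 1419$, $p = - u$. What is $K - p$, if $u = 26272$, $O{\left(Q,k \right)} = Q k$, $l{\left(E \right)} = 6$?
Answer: $24793$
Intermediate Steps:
$p = -26272$ ($p = \left(-1\right) 26272 = -26272$)
$K = -1479$ ($K = 6 \left(-10\right) - 1419 = -60 - 1419 = -1479$)
$K - p = -1479 - -26272 = -1479 + 26272 = 24793$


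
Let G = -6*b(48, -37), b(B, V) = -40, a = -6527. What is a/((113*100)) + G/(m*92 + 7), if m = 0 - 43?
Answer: -28487123/44623700 ≈ -0.63839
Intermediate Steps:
m = -43
G = 240 (G = -6*(-40) = 240)
a/((113*100)) + G/(m*92 + 7) = -6527/(113*100) + 240/(-43*92 + 7) = -6527/11300 + 240/(-3956 + 7) = -6527*1/11300 + 240/(-3949) = -6527/11300 + 240*(-1/3949) = -6527/11300 - 240/3949 = -28487123/44623700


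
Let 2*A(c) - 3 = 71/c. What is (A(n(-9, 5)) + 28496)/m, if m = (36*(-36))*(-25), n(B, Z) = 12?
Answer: 684011/777600 ≈ 0.87964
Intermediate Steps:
A(c) = 3/2 + 71/(2*c) (A(c) = 3/2 + (71/c)/2 = 3/2 + 71/(2*c))
m = 32400 (m = -1296*(-25) = 32400)
(A(n(-9, 5)) + 28496)/m = ((½)*(71 + 3*12)/12 + 28496)/32400 = ((½)*(1/12)*(71 + 36) + 28496)*(1/32400) = ((½)*(1/12)*107 + 28496)*(1/32400) = (107/24 + 28496)*(1/32400) = (684011/24)*(1/32400) = 684011/777600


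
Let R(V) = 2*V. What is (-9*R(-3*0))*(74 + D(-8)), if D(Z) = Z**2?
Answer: 0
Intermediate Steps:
(-9*R(-3*0))*(74 + D(-8)) = (-18*(-3*0))*(74 + (-8)**2) = (-18*0)*(74 + 64) = -9*0*138 = 0*138 = 0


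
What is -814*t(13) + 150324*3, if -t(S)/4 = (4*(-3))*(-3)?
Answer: 568188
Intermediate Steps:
t(S) = -144 (t(S) = -4*4*(-3)*(-3) = -(-48)*(-3) = -4*36 = -144)
-814*t(13) + 150324*3 = -814*(-144) + 150324*3 = 117216 + 450972 = 568188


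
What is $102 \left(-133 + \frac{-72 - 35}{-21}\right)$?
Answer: $- \frac{91324}{7} \approx -13046.0$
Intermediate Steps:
$102 \left(-133 + \frac{-72 - 35}{-21}\right) = 102 \left(-133 + \left(-72 - 35\right) \left(- \frac{1}{21}\right)\right) = 102 \left(-133 - - \frac{107}{21}\right) = 102 \left(-133 + \frac{107}{21}\right) = 102 \left(- \frac{2686}{21}\right) = - \frac{91324}{7}$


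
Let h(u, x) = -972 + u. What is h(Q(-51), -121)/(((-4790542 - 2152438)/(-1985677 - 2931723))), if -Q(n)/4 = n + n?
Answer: -138670680/347149 ≈ -399.46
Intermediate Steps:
Q(n) = -8*n (Q(n) = -4*(n + n) = -8*n)
h(Q(-51), -121)/(((-4790542 - 2152438)/(-1985677 - 2931723))) = (-972 - 8*(-51))/(((-4790542 - 2152438)/(-1985677 - 2931723))) = (-972 + 408)/((-6942980/(-4917400))) = -564/((-6942980*(-1/4917400))) = -564/347149/245870 = -564*245870/347149 = -138670680/347149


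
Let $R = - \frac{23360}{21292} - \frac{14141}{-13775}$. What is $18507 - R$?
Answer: $\frac{1357018456232}{73324325} \approx 18507.0$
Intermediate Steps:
$R = - \frac{5173457}{73324325}$ ($R = \left(-23360\right) \frac{1}{21292} - - \frac{14141}{13775} = - \frac{5840}{5323} + \frac{14141}{13775} = - \frac{5173457}{73324325} \approx -0.070556$)
$18507 - R = 18507 - - \frac{5173457}{73324325} = 18507 + \frac{5173457}{73324325} = \frac{1357018456232}{73324325}$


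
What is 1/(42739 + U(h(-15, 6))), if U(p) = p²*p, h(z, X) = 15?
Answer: 1/46114 ≈ 2.1685e-5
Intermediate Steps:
U(p) = p³
1/(42739 + U(h(-15, 6))) = 1/(42739 + 15³) = 1/(42739 + 3375) = 1/46114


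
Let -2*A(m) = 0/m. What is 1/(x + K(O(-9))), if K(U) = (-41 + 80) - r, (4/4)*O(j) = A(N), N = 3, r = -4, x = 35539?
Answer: 1/35582 ≈ 2.8104e-5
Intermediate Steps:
A(m) = 0 (A(m) = -0/m = -1/2*0 = 0)
O(j) = 0
K(U) = 43 (K(U) = (-41 + 80) - 1*(-4) = 39 + 4 = 43)
1/(x + K(O(-9))) = 1/(35539 + 43) = 1/35582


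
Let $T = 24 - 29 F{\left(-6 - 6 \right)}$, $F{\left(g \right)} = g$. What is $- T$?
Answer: $-372$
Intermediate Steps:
$T = 372$ ($T = 24 - 29 \left(-6 - 6\right) = 24 - -348 = 24 + 348 = 372$)
$- T = \left(-1\right) 372 = -372$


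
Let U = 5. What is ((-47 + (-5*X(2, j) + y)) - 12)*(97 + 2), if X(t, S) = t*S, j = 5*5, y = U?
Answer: -30096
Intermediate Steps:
y = 5
j = 25
X(t, S) = S*t
((-47 + (-5*X(2, j) + y)) - 12)*(97 + 2) = ((-47 + (-125*2 + 5)) - 12)*(97 + 2) = ((-47 + (-5*50 + 5)) - 12)*99 = ((-47 + (-250 + 5)) - 12)*99 = ((-47 - 245) - 12)*99 = (-292 - 12)*99 = -304*99 = -30096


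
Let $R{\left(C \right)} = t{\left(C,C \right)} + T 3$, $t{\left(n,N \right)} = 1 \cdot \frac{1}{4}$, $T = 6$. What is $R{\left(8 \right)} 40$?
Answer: $730$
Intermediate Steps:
$t{\left(n,N \right)} = \frac{1}{4}$ ($t{\left(n,N \right)} = 1 \cdot \frac{1}{4} = \frac{1}{4}$)
$R{\left(C \right)} = \frac{73}{4}$ ($R{\left(C \right)} = \frac{1}{4} + 6 \cdot 3 = \frac{1}{4} + 18 = \frac{73}{4}$)
$R{\left(8 \right)} 40 = \frac{73}{4} \cdot 40 = 730$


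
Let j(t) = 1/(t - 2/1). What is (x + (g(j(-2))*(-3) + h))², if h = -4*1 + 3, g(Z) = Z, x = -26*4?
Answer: 173889/16 ≈ 10868.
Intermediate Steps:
x = -104
j(t) = 1/(-2 + t) (j(t) = 1/(t - 2*1) = 1/(t - 2) = 1/(-2 + t))
h = -1 (h = -4 + 3 = -1)
(x + (g(j(-2))*(-3) + h))² = (-104 + (-3/(-2 - 2) - 1))² = (-104 + (-3/(-4) - 1))² = (-104 + (-¼*(-3) - 1))² = (-104 + (¾ - 1))² = (-104 - ¼)² = (-417/4)² = 173889/16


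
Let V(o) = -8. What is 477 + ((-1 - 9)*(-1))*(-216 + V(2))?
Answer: -1763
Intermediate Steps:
477 + ((-1 - 9)*(-1))*(-216 + V(2)) = 477 + ((-1 - 9)*(-1))*(-216 - 8) = 477 - 10*(-1)*(-224) = 477 + 10*(-224) = 477 - 2240 = -1763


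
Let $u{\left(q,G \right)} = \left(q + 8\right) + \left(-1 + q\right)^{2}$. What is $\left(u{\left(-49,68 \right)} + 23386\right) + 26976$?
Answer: $52821$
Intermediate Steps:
$u{\left(q,G \right)} = 8 + q + \left(-1 + q\right)^{2}$ ($u{\left(q,G \right)} = \left(8 + q\right) + \left(-1 + q\right)^{2} = 8 + q + \left(-1 + q\right)^{2}$)
$\left(u{\left(-49,68 \right)} + 23386\right) + 26976 = \left(\left(9 + \left(-49\right)^{2} - -49\right) + 23386\right) + 26976 = \left(\left(9 + 2401 + 49\right) + 23386\right) + 26976 = \left(2459 + 23386\right) + 26976 = 25845 + 26976 = 52821$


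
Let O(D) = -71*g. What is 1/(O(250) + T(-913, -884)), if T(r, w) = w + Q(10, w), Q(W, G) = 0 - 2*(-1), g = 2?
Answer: -1/1024 ≈ -0.00097656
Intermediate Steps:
Q(W, G) = 2 (Q(W, G) = 0 + 2 = 2)
O(D) = -142 (O(D) = -71*2 = -142)
T(r, w) = 2 + w (T(r, w) = w + 2 = 2 + w)
1/(O(250) + T(-913, -884)) = 1/(-142 + (2 - 884)) = 1/(-142 - 882) = 1/(-1024) = -1/1024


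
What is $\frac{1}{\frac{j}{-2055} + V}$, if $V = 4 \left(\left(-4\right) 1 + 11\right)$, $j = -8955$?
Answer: $\frac{137}{4433} \approx 0.030905$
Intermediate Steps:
$V = 28$ ($V = 4 \left(-4 + 11\right) = 4 \cdot 7 = 28$)
$\frac{1}{\frac{j}{-2055} + V} = \frac{1}{- \frac{8955}{-2055} + 28} = \frac{1}{\left(-8955\right) \left(- \frac{1}{2055}\right) + 28} = \frac{1}{\frac{597}{137} + 28} = \frac{1}{\frac{4433}{137}} = \frac{137}{4433}$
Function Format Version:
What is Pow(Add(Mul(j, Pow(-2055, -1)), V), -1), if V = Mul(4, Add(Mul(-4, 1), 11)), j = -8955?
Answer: Rational(137, 4433) ≈ 0.030905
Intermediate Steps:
V = 28 (V = Mul(4, Add(-4, 11)) = Mul(4, 7) = 28)
Pow(Add(Mul(j, Pow(-2055, -1)), V), -1) = Pow(Add(Mul(-8955, Pow(-2055, -1)), 28), -1) = Pow(Add(Mul(-8955, Rational(-1, 2055)), 28), -1) = Pow(Add(Rational(597, 137), 28), -1) = Pow(Rational(4433, 137), -1) = Rational(137, 4433)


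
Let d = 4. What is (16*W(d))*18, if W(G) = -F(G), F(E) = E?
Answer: -1152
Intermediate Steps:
W(G) = -G
(16*W(d))*18 = (16*(-1*4))*18 = (16*(-4))*18 = -64*18 = -1152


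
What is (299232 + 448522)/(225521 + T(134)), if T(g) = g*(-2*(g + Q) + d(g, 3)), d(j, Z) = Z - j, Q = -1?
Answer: 747754/172323 ≈ 4.3393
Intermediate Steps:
T(g) = g*(5 - 3*g) (T(g) = g*(-2*(g - 1) + (3 - g)) = g*(-2*(-1 + g) + (3 - g)) = g*((2 - 2*g) + (3 - g)) = g*(5 - 3*g))
(299232 + 448522)/(225521 + T(134)) = (299232 + 448522)/(225521 + 134*(5 - 3*134)) = 747754/(225521 + 134*(5 - 402)) = 747754/(225521 + 134*(-397)) = 747754/(225521 - 53198) = 747754/172323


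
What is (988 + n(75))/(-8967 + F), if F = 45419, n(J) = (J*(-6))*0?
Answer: 19/701 ≈ 0.027104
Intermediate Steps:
n(J) = 0 (n(J) = -6*J*0 = 0)
(988 + n(75))/(-8967 + F) = (988 + 0)/(-8967 + 45419) = 988/36452 = 988*(1/36452) = 19/701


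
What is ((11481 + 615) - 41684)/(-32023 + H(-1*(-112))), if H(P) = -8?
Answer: 29588/32031 ≈ 0.92373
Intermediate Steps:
((11481 + 615) - 41684)/(-32023 + H(-1*(-112))) = ((11481 + 615) - 41684)/(-32023 - 8) = (12096 - 41684)/(-32031) = -29588*(-1/32031) = 29588/32031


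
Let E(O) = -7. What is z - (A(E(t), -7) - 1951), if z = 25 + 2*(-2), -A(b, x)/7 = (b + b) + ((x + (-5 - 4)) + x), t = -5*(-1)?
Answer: 1713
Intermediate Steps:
t = 5
A(b, x) = 63 - 14*b - 14*x (A(b, x) = -7*((b + b) + ((x + (-5 - 4)) + x)) = -7*(2*b + ((x - 9) + x)) = -7*(2*b + ((-9 + x) + x)) = -7*(2*b + (-9 + 2*x)) = -7*(-9 + 2*b + 2*x) = 63 - 14*b - 14*x)
z = 21 (z = 25 - 4 = 21)
z - (A(E(t), -7) - 1951) = 21 - ((63 - 14*(-7) - 14*(-7)) - 1951) = 21 - ((63 + 98 + 98) - 1951) = 21 - (259 - 1951) = 21 - 1*(-1692) = 21 + 1692 = 1713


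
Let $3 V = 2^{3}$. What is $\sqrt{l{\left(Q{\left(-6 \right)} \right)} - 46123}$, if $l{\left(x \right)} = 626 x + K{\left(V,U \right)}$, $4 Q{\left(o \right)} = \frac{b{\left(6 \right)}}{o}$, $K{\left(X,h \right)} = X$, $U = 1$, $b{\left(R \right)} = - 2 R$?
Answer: $\frac{i \sqrt{412266}}{3} \approx 214.03 i$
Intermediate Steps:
$V = \frac{8}{3}$ ($V = \frac{2^{3}}{3} = \frac{1}{3} \cdot 8 = \frac{8}{3} \approx 2.6667$)
$Q{\left(o \right)} = - \frac{3}{o}$ ($Q{\left(o \right)} = \frac{\left(-2\right) 6 \frac{1}{o}}{4} = \frac{\left(-12\right) \frac{1}{o}}{4} = - \frac{3}{o}$)
$l{\left(x \right)} = \frac{8}{3} + 626 x$ ($l{\left(x \right)} = 626 x + \frac{8}{3} = \frac{8}{3} + 626 x$)
$\sqrt{l{\left(Q{\left(-6 \right)} \right)} - 46123} = \sqrt{\left(\frac{8}{3} + 626 \left(- \frac{3}{-6}\right)\right) - 46123} = \sqrt{\left(\frac{8}{3} + 626 \left(\left(-3\right) \left(- \frac{1}{6}\right)\right)\right) - 46123} = \sqrt{\left(\frac{8}{3} + 626 \cdot \frac{1}{2}\right) - 46123} = \sqrt{\left(\frac{8}{3} + 313\right) - 46123} = \sqrt{\frac{947}{3} - 46123} = \sqrt{- \frac{137422}{3}} = \frac{i \sqrt{412266}}{3}$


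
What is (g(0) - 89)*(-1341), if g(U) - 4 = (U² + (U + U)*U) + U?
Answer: 113985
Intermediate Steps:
g(U) = 4 + U + 3*U² (g(U) = 4 + ((U² + (U + U)*U) + U) = 4 + ((U² + (2*U)*U) + U) = 4 + ((U² + 2*U²) + U) = 4 + (3*U² + U) = 4 + (U + 3*U²) = 4 + U + 3*U²)
(g(0) - 89)*(-1341) = ((4 + 0 + 3*0²) - 89)*(-1341) = ((4 + 0 + 3*0) - 89)*(-1341) = ((4 + 0 + 0) - 89)*(-1341) = (4 - 89)*(-1341) = -85*(-1341) = 113985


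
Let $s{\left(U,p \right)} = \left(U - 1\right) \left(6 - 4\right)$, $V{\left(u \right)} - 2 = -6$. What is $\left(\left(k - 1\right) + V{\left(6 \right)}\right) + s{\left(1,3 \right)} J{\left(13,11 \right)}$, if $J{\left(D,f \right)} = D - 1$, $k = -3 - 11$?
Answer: $-19$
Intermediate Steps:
$V{\left(u \right)} = -4$ ($V{\left(u \right)} = 2 - 6 = -4$)
$k = -14$
$J{\left(D,f \right)} = -1 + D$
$s{\left(U,p \right)} = -2 + 2 U$ ($s{\left(U,p \right)} = \left(-1 + U\right) 2 = -2 + 2 U$)
$\left(\left(k - 1\right) + V{\left(6 \right)}\right) + s{\left(1,3 \right)} J{\left(13,11 \right)} = \left(\left(-14 - 1\right) - 4\right) + \left(-2 + 2 \cdot 1\right) \left(-1 + 13\right) = \left(-15 - 4\right) + \left(-2 + 2\right) 12 = -19 + 0 \cdot 12 = -19 + 0 = -19$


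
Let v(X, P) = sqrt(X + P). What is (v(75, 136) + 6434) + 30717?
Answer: 37151 + sqrt(211) ≈ 37166.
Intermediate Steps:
v(X, P) = sqrt(P + X)
(v(75, 136) + 6434) + 30717 = (sqrt(136 + 75) + 6434) + 30717 = (sqrt(211) + 6434) + 30717 = (6434 + sqrt(211)) + 30717 = 37151 + sqrt(211)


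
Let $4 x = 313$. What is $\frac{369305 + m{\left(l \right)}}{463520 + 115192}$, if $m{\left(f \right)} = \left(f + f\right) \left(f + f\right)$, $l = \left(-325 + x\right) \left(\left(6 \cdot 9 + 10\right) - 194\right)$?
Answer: $\frac{2058116665}{289356} \approx 7112.8$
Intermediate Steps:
$x = \frac{313}{4}$ ($x = \frac{1}{4} \cdot 313 = \frac{313}{4} \approx 78.25$)
$l = \frac{64155}{2}$ ($l = \left(-325 + \frac{313}{4}\right) \left(\left(6 \cdot 9 + 10\right) - 194\right) = - \frac{987 \left(\left(54 + 10\right) - 194\right)}{4} = - \frac{987 \left(64 - 194\right)}{4} = \left(- \frac{987}{4}\right) \left(-130\right) = \frac{64155}{2} \approx 32078.0$)
$m{\left(f \right)} = 4 f^{2}$ ($m{\left(f \right)} = 2 f 2 f = 4 f^{2}$)
$\frac{369305 + m{\left(l \right)}}{463520 + 115192} = \frac{369305 + 4 \left(\frac{64155}{2}\right)^{2}}{463520 + 115192} = \frac{369305 + 4 \cdot \frac{4115864025}{4}}{578712} = \left(369305 + 4115864025\right) \frac{1}{578712} = 4116233330 \cdot \frac{1}{578712} = \frac{2058116665}{289356}$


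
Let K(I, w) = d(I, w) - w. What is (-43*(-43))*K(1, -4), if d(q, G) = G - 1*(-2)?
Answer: 3698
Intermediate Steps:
d(q, G) = 2 + G (d(q, G) = G + 2 = 2 + G)
K(I, w) = 2 (K(I, w) = (2 + w) - w = 2)
(-43*(-43))*K(1, -4) = -43*(-43)*2 = 1849*2 = 3698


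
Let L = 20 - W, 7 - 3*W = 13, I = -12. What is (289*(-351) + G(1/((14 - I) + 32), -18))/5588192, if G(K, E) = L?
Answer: -101417/5588192 ≈ -0.018148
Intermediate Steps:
W = -2 (W = 7/3 - ⅓*13 = 7/3 - 13/3 = -2)
L = 22 (L = 20 - 1*(-2) = 20 + 2 = 22)
G(K, E) = 22
(289*(-351) + G(1/((14 - I) + 32), -18))/5588192 = (289*(-351) + 22)/5588192 = (-101439 + 22)*(1/5588192) = -101417*1/5588192 = -101417/5588192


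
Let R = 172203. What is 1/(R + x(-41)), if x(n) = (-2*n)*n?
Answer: 1/168841 ≈ 5.9227e-6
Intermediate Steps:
x(n) = -2*n²
1/(R + x(-41)) = 1/(172203 - 2*(-41)²) = 1/(172203 - 2*1681) = 1/(172203 - 3362) = 1/168841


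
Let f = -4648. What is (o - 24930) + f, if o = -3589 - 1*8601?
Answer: -41768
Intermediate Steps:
o = -12190 (o = -3589 - 8601 = -12190)
(o - 24930) + f = (-12190 - 24930) - 4648 = -37120 - 4648 = -41768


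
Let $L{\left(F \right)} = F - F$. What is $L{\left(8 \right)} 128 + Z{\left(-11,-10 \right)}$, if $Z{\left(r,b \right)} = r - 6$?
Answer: $-17$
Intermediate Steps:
$L{\left(F \right)} = 0$
$Z{\left(r,b \right)} = -6 + r$ ($Z{\left(r,b \right)} = r - 6 = -6 + r$)
$L{\left(8 \right)} 128 + Z{\left(-11,-10 \right)} = 0 \cdot 128 - 17 = 0 - 17 = -17$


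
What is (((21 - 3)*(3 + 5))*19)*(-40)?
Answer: -109440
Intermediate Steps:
(((21 - 3)*(3 + 5))*19)*(-40) = ((18*8)*19)*(-40) = (144*19)*(-40) = 2736*(-40) = -109440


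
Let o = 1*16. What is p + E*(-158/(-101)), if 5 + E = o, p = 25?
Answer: 4263/101 ≈ 42.208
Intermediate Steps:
o = 16
E = 11 (E = -5 + 16 = 11)
p + E*(-158/(-101)) = 25 + 11*(-158/(-101)) = 25 + 11*(-158*(-1/101)) = 25 + 11*(158/101) = 25 + 1738/101 = 4263/101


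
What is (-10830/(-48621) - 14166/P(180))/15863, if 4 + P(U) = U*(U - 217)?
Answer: 6674879/45085755148 ≈ 0.00014805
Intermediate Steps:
P(U) = -4 + U*(-217 + U) (P(U) = -4 + U*(U - 217) = -4 + U*(-217 + U))
(-10830/(-48621) - 14166/P(180))/15863 = (-10830/(-48621) - 14166/(-4 + 180² - 217*180))/15863 = (-10830*(-1/48621) - 14166/(-4 + 32400 - 39060))*(1/15863) = (190/853 - 14166/(-6664))*(1/15863) = (190/853 - 14166*(-1/6664))*(1/15863) = (190/853 + 7083/3332)*(1/15863) = (6674879/2842196)*(1/15863) = 6674879/45085755148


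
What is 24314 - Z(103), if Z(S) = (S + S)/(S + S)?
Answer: 24313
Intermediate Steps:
Z(S) = 1 (Z(S) = (2*S)/((2*S)) = (2*S)*(1/(2*S)) = 1)
24314 - Z(103) = 24314 - 1*1 = 24314 - 1 = 24313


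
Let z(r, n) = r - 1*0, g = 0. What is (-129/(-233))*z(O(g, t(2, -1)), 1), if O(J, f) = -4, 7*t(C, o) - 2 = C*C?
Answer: -516/233 ≈ -2.2146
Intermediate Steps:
t(C, o) = 2/7 + C**2/7 (t(C, o) = 2/7 + (C*C)/7 = 2/7 + C**2/7)
z(r, n) = r (z(r, n) = r + 0 = r)
(-129/(-233))*z(O(g, t(2, -1)), 1) = -129/(-233)*(-4) = -129*(-1/233)*(-4) = (129/233)*(-4) = -516/233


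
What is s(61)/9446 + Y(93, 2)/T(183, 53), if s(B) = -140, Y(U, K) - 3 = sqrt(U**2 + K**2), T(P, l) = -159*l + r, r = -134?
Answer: -613439/40433603 - sqrt(8653)/8561 ≈ -0.026037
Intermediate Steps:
T(P, l) = -134 - 159*l (T(P, l) = -159*l - 134 = -134 - 159*l)
Y(U, K) = 3 + sqrt(K**2 + U**2) (Y(U, K) = 3 + sqrt(U**2 + K**2) = 3 + sqrt(K**2 + U**2))
s(61)/9446 + Y(93, 2)/T(183, 53) = -140/9446 + (3 + sqrt(2**2 + 93**2))/(-134 - 159*53) = -140*1/9446 + (3 + sqrt(4 + 8649))/(-134 - 8427) = -70/4723 + (3 + sqrt(8653))/(-8561) = -70/4723 + (3 + sqrt(8653))*(-1/8561) = -70/4723 + (-3/8561 - sqrt(8653)/8561) = -613439/40433603 - sqrt(8653)/8561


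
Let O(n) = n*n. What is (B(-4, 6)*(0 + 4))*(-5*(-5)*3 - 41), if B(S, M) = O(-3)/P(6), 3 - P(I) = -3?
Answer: 204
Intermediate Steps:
P(I) = 6 (P(I) = 3 - 1*(-3) = 3 + 3 = 6)
O(n) = n²
B(S, M) = 3/2 (B(S, M) = (-3)²/6 = 9*(⅙) = 3/2)
(B(-4, 6)*(0 + 4))*(-5*(-5)*3 - 41) = (3*(0 + 4)/2)*(-5*(-5)*3 - 41) = ((3/2)*4)*(-(-25)*3 - 41) = 6*(-1*(-75) - 41) = 6*(75 - 41) = 6*34 = 204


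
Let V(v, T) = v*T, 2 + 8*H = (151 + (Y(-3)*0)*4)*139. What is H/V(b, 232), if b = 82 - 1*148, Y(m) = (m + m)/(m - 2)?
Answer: -20987/122496 ≈ -0.17133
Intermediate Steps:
Y(m) = 2*m/(-2 + m) (Y(m) = (2*m)/(-2 + m) = 2*m/(-2 + m))
b = -66 (b = 82 - 148 = -66)
H = 20987/8 (H = -1/4 + ((151 + ((2*(-3)/(-2 - 3))*0)*4)*139)/8 = -1/4 + ((151 + ((2*(-3)/(-5))*0)*4)*139)/8 = -1/4 + ((151 + ((2*(-3)*(-1/5))*0)*4)*139)/8 = -1/4 + ((151 + ((6/5)*0)*4)*139)/8 = -1/4 + ((151 + 0*4)*139)/8 = -1/4 + ((151 + 0)*139)/8 = -1/4 + (151*139)/8 = -1/4 + (1/8)*20989 = -1/4 + 20989/8 = 20987/8 ≈ 2623.4)
V(v, T) = T*v
H/V(b, 232) = 20987/(8*((232*(-66)))) = (20987/8)/(-15312) = (20987/8)*(-1/15312) = -20987/122496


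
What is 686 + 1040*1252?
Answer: 1302766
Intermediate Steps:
686 + 1040*1252 = 686 + 1302080 = 1302766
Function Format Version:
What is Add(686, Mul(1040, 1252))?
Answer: 1302766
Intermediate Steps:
Add(686, Mul(1040, 1252)) = Add(686, 1302080) = 1302766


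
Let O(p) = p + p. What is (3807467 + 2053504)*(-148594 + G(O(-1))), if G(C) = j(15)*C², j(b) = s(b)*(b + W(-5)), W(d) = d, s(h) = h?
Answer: -867388542174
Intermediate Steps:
j(b) = b*(-5 + b) (j(b) = b*(b - 5) = b*(-5 + b))
O(p) = 2*p
G(C) = 150*C² (G(C) = (15*(-5 + 15))*C² = (15*10)*C² = 150*C²)
(3807467 + 2053504)*(-148594 + G(O(-1))) = (3807467 + 2053504)*(-148594 + 150*(2*(-1))²) = 5860971*(-148594 + 150*(-2)²) = 5860971*(-148594 + 150*4) = 5860971*(-148594 + 600) = 5860971*(-147994) = -867388542174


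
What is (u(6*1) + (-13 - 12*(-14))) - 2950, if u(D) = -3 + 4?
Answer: -2794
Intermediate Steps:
u(D) = 1
(u(6*1) + (-13 - 12*(-14))) - 2950 = (1 + (-13 - 12*(-14))) - 2950 = (1 + (-13 + 168)) - 2950 = (1 + 155) - 2950 = 156 - 2950 = -2794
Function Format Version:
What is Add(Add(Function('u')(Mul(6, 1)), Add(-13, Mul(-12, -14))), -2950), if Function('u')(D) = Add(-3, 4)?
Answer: -2794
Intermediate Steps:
Function('u')(D) = 1
Add(Add(Function('u')(Mul(6, 1)), Add(-13, Mul(-12, -14))), -2950) = Add(Add(1, Add(-13, Mul(-12, -14))), -2950) = Add(Add(1, Add(-13, 168)), -2950) = Add(Add(1, 155), -2950) = Add(156, -2950) = -2794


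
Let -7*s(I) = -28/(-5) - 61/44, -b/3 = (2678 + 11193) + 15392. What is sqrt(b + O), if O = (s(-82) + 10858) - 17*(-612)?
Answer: I*sqrt(39444215195)/770 ≈ 257.93*I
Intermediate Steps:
b = -87789 (b = -3*((2678 + 11193) + 15392) = -3*(13871 + 15392) = -3*29263 = -87789)
s(I) = -927/1540 (s(I) = -(-28/(-5) - 61/44)/7 = -(-28*(-1/5) - 61*1/44)/7 = -(28/5 - 61/44)/7 = -1/7*927/220 = -927/1540)
O = 32742553/1540 (O = (-927/1540 + 10858) - 17*(-612) = 16720393/1540 + 10404 = 32742553/1540 ≈ 21261.)
sqrt(b + O) = sqrt(-87789 + 32742553/1540) = sqrt(-102452507/1540) = I*sqrt(39444215195)/770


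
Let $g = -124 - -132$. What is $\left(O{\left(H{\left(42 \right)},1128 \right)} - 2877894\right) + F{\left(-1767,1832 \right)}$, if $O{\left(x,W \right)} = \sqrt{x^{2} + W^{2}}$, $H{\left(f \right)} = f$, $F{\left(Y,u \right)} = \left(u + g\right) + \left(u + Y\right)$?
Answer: $-2875989 + 6 \sqrt{35393} \approx -2.8749 \cdot 10^{6}$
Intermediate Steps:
$g = 8$ ($g = -124 + 132 = 8$)
$F{\left(Y,u \right)} = 8 + Y + 2 u$ ($F{\left(Y,u \right)} = \left(u + 8\right) + \left(u + Y\right) = \left(8 + u\right) + \left(Y + u\right) = 8 + Y + 2 u$)
$O{\left(x,W \right)} = \sqrt{W^{2} + x^{2}}$
$\left(O{\left(H{\left(42 \right)},1128 \right)} - 2877894\right) + F{\left(-1767,1832 \right)} = \left(\sqrt{1128^{2} + 42^{2}} - 2877894\right) + \left(8 - 1767 + 2 \cdot 1832\right) = \left(\sqrt{1272384 + 1764} - 2877894\right) + \left(8 - 1767 + 3664\right) = \left(\sqrt{1274148} - 2877894\right) + 1905 = \left(6 \sqrt{35393} - 2877894\right) + 1905 = \left(-2877894 + 6 \sqrt{35393}\right) + 1905 = -2875989 + 6 \sqrt{35393}$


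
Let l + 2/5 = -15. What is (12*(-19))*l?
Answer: 17556/5 ≈ 3511.2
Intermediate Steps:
l = -77/5 (l = -⅖ - 15 = -77/5 ≈ -15.400)
(12*(-19))*l = (12*(-19))*(-77/5) = -228*(-77/5) = 17556/5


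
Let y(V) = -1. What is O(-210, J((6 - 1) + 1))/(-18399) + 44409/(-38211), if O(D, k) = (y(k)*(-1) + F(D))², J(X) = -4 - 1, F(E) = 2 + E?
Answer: -272709370/78116021 ≈ -3.4911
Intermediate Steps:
J(X) = -5
O(D, k) = (3 + D)² (O(D, k) = (-1*(-1) + (2 + D))² = (1 + (2 + D))² = (3 + D)²)
O(-210, J((6 - 1) + 1))/(-18399) + 44409/(-38211) = (3 - 210)²/(-18399) + 44409/(-38211) = (-207)²*(-1/18399) + 44409*(-1/38211) = 42849*(-1/18399) - 14803/12737 = -14283/6133 - 14803/12737 = -272709370/78116021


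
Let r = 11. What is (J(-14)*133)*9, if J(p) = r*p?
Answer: -184338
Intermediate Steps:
J(p) = 11*p
(J(-14)*133)*9 = ((11*(-14))*133)*9 = -154*133*9 = -20482*9 = -184338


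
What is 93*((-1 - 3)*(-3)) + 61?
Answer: 1177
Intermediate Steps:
93*((-1 - 3)*(-3)) + 61 = 93*(-4*(-3)) + 61 = 93*12 + 61 = 1116 + 61 = 1177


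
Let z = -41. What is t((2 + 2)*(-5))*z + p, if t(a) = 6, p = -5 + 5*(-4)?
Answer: -271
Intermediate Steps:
p = -25 (p = -5 - 20 = -25)
t((2 + 2)*(-5))*z + p = 6*(-41) - 25 = -246 - 25 = -271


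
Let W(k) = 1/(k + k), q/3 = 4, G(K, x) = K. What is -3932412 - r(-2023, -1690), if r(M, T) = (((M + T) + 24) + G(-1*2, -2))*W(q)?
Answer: -94374197/24 ≈ -3.9323e+6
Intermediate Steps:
q = 12 (q = 3*4 = 12)
W(k) = 1/(2*k)
r(M, T) = 11/12 + M/24 + T/24 (r(M, T) = (((M + T) + 24) - 1*2)*((½)/12) = ((24 + M + T) - 2)*((½)*(1/12)) = (22 + M + T)*(1/24) = 11/12 + M/24 + T/24)
-3932412 - r(-2023, -1690) = -3932412 - (11/12 + (1/24)*(-2023) + (1/24)*(-1690)) = -3932412 - (11/12 - 2023/24 - 845/12) = -3932412 - 1*(-3691/24) = -3932412 + 3691/24 = -94374197/24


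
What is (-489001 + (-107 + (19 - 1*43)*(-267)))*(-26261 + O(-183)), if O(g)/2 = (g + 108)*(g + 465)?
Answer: 33094394700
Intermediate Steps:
O(g) = 2*(108 + g)*(465 + g) (O(g) = 2*((g + 108)*(g + 465)) = 2*((108 + g)*(465 + g)) = 2*(108 + g)*(465 + g))
(-489001 + (-107 + (19 - 1*43)*(-267)))*(-26261 + O(-183)) = (-489001 + (-107 + (19 - 1*43)*(-267)))*(-26261 + (100440 + 2*(-183)² + 1146*(-183))) = (-489001 + (-107 + (19 - 43)*(-267)))*(-26261 + (100440 + 2*33489 - 209718)) = (-489001 + (-107 - 24*(-267)))*(-26261 + (100440 + 66978 - 209718)) = (-489001 + (-107 + 6408))*(-26261 - 42300) = (-489001 + 6301)*(-68561) = -482700*(-68561) = 33094394700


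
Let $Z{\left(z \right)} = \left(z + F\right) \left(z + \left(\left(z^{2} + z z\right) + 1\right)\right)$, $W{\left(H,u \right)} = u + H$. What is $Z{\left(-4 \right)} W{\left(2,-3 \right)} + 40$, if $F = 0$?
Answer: $156$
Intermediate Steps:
$W{\left(H,u \right)} = H + u$
$Z{\left(z \right)} = z \left(1 + z + 2 z^{2}\right)$ ($Z{\left(z \right)} = \left(z + 0\right) \left(z + \left(\left(z^{2} + z z\right) + 1\right)\right) = z \left(z + \left(\left(z^{2} + z^{2}\right) + 1\right)\right) = z \left(z + \left(2 z^{2} + 1\right)\right) = z \left(z + \left(1 + 2 z^{2}\right)\right) = z \left(1 + z + 2 z^{2}\right)$)
$Z{\left(-4 \right)} W{\left(2,-3 \right)} + 40 = - 4 \left(1 - 4 + 2 \left(-4\right)^{2}\right) \left(2 - 3\right) + 40 = - 4 \left(1 - 4 + 2 \cdot 16\right) \left(-1\right) + 40 = - 4 \left(1 - 4 + 32\right) \left(-1\right) + 40 = \left(-4\right) 29 \left(-1\right) + 40 = \left(-116\right) \left(-1\right) + 40 = 116 + 40 = 156$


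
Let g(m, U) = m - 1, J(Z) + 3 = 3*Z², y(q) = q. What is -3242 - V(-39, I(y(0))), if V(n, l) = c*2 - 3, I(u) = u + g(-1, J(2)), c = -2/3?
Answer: -9713/3 ≈ -3237.7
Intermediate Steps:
J(Z) = -3 + 3*Z²
g(m, U) = -1 + m
c = -⅔ (c = -2*⅓ = -⅔ ≈ -0.66667)
I(u) = -2 + u (I(u) = u + (-1 - 1) = u - 2 = -2 + u)
V(n, l) = -13/3 (V(n, l) = -⅔*2 - 3 = -4/3 - 3 = -13/3)
-3242 - V(-39, I(y(0))) = -3242 - 1*(-13/3) = -3242 + 13/3 = -9713/3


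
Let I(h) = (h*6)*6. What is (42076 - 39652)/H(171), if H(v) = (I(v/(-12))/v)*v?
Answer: -808/171 ≈ -4.7251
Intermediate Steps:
I(h) = 36*h (I(h) = (6*h)*6 = 36*h)
H(v) = -3*v (H(v) = ((36*(v/(-12)))/v)*v = ((36*(v*(-1/12)))/v)*v = ((36*(-v/12))/v)*v = ((-3*v)/v)*v = -3*v)
(42076 - 39652)/H(171) = (42076 - 39652)/((-3*171)) = 2424/(-513) = 2424*(-1/513) = -808/171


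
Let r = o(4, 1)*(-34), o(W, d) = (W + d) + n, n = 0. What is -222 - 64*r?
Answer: 10658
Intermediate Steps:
o(W, d) = W + d (o(W, d) = (W + d) + 0 = W + d)
r = -170 (r = (4 + 1)*(-34) = 5*(-34) = -170)
-222 - 64*r = -222 - 64*(-170) = -222 + 10880 = 10658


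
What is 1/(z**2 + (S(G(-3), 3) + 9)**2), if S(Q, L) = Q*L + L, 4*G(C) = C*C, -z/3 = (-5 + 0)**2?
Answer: 16/95625 ≈ 0.00016732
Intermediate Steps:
z = -75 (z = -3*(-5 + 0)**2 = -3*(-5)**2 = -3*25 = -75)
G(C) = C**2/4 (G(C) = (C*C)/4 = C**2/4)
S(Q, L) = L + L*Q (S(Q, L) = L*Q + L = L + L*Q)
1/(z**2 + (S(G(-3), 3) + 9)**2) = 1/((-75)**2 + (3*(1 + (1/4)*(-3)**2) + 9)**2) = 1/(5625 + (3*(1 + (1/4)*9) + 9)**2) = 1/(5625 + (3*(1 + 9/4) + 9)**2) = 1/(5625 + (3*(13/4) + 9)**2) = 1/(5625 + (39/4 + 9)**2) = 1/(5625 + (75/4)**2) = 1/(5625 + 5625/16) = 1/(95625/16) = 16/95625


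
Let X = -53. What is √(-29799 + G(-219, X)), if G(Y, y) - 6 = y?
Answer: I*√29846 ≈ 172.76*I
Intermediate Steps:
G(Y, y) = 6 + y
√(-29799 + G(-219, X)) = √(-29799 + (6 - 53)) = √(-29799 - 47) = √(-29846) = I*√29846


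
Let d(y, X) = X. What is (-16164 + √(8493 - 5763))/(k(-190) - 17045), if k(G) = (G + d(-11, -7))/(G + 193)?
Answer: 12123/12833 - 3*√2730/51332 ≈ 0.94162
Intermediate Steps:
k(G) = (-7 + G)/(193 + G) (k(G) = (G - 7)/(G + 193) = (-7 + G)/(193 + G))
(-16164 + √(8493 - 5763))/(k(-190) - 17045) = (-16164 + √(8493 - 5763))/((-7 - 190)/(193 - 190) - 17045) = (-16164 + √2730)/(-197/3 - 17045) = (-16164 + √2730)/(-51332/3) = (-16164 + √2730)*(-3/51332) = 12123/12833 - 3*√2730/51332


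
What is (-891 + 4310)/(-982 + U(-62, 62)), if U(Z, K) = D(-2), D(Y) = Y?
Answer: -3419/984 ≈ -3.4746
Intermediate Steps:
U(Z, K) = -2
(-891 + 4310)/(-982 + U(-62, 62)) = (-891 + 4310)/(-982 - 2) = 3419/(-984) = 3419*(-1/984) = -3419/984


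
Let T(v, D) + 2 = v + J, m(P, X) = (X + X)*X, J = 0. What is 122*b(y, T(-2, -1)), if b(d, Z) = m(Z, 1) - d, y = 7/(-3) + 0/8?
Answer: 1586/3 ≈ 528.67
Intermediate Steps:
y = -7/3 (y = 7*(-⅓) + 0*(⅛) = -7/3 + 0 = -7/3 ≈ -2.3333)
m(P, X) = 2*X² (m(P, X) = (2*X)*X = 2*X²)
T(v, D) = -2 + v (T(v, D) = -2 + (v + 0) = -2 + v)
b(d, Z) = 2 - d (b(d, Z) = 2*1² - d = 2*1 - d = 2 - d)
122*b(y, T(-2, -1)) = 122*(2 - 1*(-7/3)) = 122*(2 + 7/3) = 122*(13/3) = 1586/3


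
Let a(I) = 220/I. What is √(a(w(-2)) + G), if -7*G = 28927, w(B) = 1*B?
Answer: I*√207879/7 ≈ 65.134*I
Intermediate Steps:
w(B) = B
G = -28927/7 (G = -⅐*28927 = -28927/7 ≈ -4132.4)
√(a(w(-2)) + G) = √(220/(-2) - 28927/7) = √(220*(-½) - 28927/7) = √(-110 - 28927/7) = √(-29697/7) = I*√207879/7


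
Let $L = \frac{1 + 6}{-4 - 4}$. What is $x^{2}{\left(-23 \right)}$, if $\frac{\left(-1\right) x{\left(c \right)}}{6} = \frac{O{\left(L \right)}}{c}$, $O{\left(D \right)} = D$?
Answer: $\frac{441}{8464} \approx 0.052103$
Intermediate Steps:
$L = - \frac{7}{8}$ ($L = \frac{7}{-8} = 7 \left(- \frac{1}{8}\right) = - \frac{7}{8} \approx -0.875$)
$x{\left(c \right)} = \frac{21}{4 c}$ ($x{\left(c \right)} = - 6 \left(- \frac{7}{8 c}\right) = \frac{21}{4 c}$)
$x^{2}{\left(-23 \right)} = \left(\frac{21}{4 \left(-23\right)}\right)^{2} = \left(\frac{21}{4} \left(- \frac{1}{23}\right)\right)^{2} = \left(- \frac{21}{92}\right)^{2} = \frac{441}{8464}$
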